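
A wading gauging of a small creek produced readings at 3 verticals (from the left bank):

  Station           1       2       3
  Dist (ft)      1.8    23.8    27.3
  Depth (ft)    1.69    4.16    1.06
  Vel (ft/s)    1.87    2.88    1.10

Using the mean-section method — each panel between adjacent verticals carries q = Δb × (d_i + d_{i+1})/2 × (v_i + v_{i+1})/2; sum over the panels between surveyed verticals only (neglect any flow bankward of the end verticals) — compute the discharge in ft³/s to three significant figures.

171 ft³/s

Panel 1-2: Δb = 22 ft, d̄ = (1.69+4.16)/2 = 2.925, v̄ = (1.87+2.88)/2 = 2.375 → q = 22×2.925×2.375 = 152.8 ft³/s
Panel 2-3: Δb = 3.5 ft, d̄ = (4.16+1.06)/2 = 2.61, v̄ = (2.88+1.10)/2 = 1.99 → q = 3.5×2.61×1.99 = 18.18 ft³/s
Q = Σ q = 171.0 ft³/s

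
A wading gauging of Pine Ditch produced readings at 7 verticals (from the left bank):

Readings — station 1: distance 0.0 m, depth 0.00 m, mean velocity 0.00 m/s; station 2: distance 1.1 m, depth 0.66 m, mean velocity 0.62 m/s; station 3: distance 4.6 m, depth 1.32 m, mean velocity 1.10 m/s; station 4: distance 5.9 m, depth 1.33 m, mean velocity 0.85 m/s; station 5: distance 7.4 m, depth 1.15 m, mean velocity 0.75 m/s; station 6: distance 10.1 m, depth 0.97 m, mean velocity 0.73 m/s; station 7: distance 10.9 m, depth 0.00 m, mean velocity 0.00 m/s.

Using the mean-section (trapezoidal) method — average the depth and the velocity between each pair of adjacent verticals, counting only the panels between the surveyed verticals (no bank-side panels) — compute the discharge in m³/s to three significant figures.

8.52 m³/s

Panel 1-2: Δb = 1.1 m, d̄ = (0.00+0.66)/2 = 0.33, v̄ = (0.00+0.62)/2 = 0.31 → q = 1.1×0.33×0.31 = 0.1125 m³/s
Panel 2-3: Δb = 3.5 m, d̄ = (0.66+1.32)/2 = 0.99, v̄ = (0.62+1.10)/2 = 0.86 → q = 3.5×0.99×0.86 = 2.980 m³/s
Panel 3-4: Δb = 1.3 m, d̄ = (1.32+1.33)/2 = 1.325, v̄ = (1.10+0.85)/2 = 0.975 → q = 1.3×1.325×0.975 = 1.679 m³/s
Panel 4-5: Δb = 1.5 m, d̄ = (1.33+1.15)/2 = 1.24, v̄ = (0.85+0.75)/2 = 0.8 → q = 1.5×1.24×0.8 = 1.488 m³/s
Panel 5-6: Δb = 2.7 m, d̄ = (1.15+0.97)/2 = 1.06, v̄ = (0.75+0.73)/2 = 0.74 → q = 2.7×1.06×0.74 = 2.118 m³/s
Panel 6-7: Δb = 0.8 m, d̄ = (0.97+0.00)/2 = 0.485, v̄ = (0.73+0.00)/2 = 0.365 → q = 0.8×0.485×0.365 = 0.1416 m³/s
Q = Σ q = 8.519 m³/s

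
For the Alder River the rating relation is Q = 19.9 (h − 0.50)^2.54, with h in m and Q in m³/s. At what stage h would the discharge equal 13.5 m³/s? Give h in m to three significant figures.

h − h₀ = (Q/C)^(1/b) = (13.5/19.9)^(1/2.54) = 0.8583 m
h = 0.50 + 0.8583 = 1.358 m

1.36 m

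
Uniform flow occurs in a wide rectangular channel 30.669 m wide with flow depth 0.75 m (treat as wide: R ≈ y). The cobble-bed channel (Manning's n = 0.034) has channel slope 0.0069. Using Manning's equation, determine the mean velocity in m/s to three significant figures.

A = b·y = 30.669 × 0.75 = 23.00 m²
Wide channel: R ≈ y = 0.75 m
Q = (1/n)·A·R^(2/3)·S^(1/2) = (1/0.034) × 23.00 × 0.7500^(2/3) × 0.0069^(1/2) = 46.39 m³/s
V = Q/A = 46.39/23.00 = 2.017 m/s

2.02 m/s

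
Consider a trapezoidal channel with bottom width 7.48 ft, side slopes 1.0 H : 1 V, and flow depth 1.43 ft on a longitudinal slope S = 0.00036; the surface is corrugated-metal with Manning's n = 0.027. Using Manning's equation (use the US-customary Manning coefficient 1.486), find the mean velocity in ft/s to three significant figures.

A = (b + z·y)·y = (7.48 + 1.0×1.43)×1.43 = 12.74 ft²
P = b + 2y√(1+z²) = 7.48 + 2×1.43×√(1+1.0²) = 11.52 ft
R = A/P = 12.74/11.52 = 1.106 ft
Q = (1.486/n)·A·R^(2/3)·S^(1/2) = (1.486/0.027) × 12.74 × 1.106^(2/3) × 0.00036^(1/2) = 14.23 ft³/s
V = Q/A = 14.23/12.74 = 1.117 ft/s

1.12 ft/s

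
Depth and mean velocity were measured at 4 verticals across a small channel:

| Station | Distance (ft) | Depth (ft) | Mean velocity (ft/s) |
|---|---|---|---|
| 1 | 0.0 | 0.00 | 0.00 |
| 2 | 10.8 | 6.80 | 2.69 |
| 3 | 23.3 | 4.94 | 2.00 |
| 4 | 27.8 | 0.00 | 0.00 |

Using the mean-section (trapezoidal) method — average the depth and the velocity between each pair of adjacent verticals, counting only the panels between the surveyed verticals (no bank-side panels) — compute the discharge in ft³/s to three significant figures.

Panel 1-2: Δb = 10.8 ft, d̄ = (0.00+6.80)/2 = 3.4, v̄ = (0.00+2.69)/2 = 1.345 → q = 10.8×3.4×1.345 = 49.39 ft³/s
Panel 2-3: Δb = 12.5 ft, d̄ = (6.80+4.94)/2 = 5.87, v̄ = (2.69+2.00)/2 = 2.345 → q = 12.5×5.87×2.345 = 172.1 ft³/s
Panel 3-4: Δb = 4.5 ft, d̄ = (4.94+0.00)/2 = 2.47, v̄ = (2.00+0.00)/2 = 1 → q = 4.5×2.47×1 = 11.12 ft³/s
Q = Σ q = 232.6 ft³/s

233 ft³/s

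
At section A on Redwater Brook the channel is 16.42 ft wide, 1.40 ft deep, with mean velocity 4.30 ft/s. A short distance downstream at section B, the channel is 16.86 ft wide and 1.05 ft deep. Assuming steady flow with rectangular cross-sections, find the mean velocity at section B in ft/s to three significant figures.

5.58 ft/s

Q = A₁V₁ = (16.42×1.40) × 4.30 = 98.85 ft³/s
A₂ = 16.86 × 1.05 = 17.70 ft²
V₂ = Q/A₂ = 98.85/17.70 = 5.584 ft/s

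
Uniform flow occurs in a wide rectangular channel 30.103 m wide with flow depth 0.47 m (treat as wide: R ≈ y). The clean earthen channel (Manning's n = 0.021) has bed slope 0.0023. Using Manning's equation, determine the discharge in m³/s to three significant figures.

A = b·y = 30.103 × 0.47 = 14.15 m²
Wide channel: R ≈ y = 0.47 m
Q = (1/n)·A·R^(2/3)·S^(1/2) = (1/0.021) × 14.15 × 0.4700^(2/3) × 0.0023^(1/2) = 19.53 m³/s

19.5 m³/s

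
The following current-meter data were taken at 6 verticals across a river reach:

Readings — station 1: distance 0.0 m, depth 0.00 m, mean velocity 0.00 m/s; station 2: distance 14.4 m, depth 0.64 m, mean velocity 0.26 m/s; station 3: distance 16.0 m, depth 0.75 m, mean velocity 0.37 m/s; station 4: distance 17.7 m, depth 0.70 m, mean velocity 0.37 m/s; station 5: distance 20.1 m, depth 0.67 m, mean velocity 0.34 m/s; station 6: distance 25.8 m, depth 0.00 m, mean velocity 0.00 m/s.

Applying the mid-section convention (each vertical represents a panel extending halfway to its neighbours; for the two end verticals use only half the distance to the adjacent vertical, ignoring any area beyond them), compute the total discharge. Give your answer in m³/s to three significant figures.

w_2 = (16.0 − 0.0)/2 = 8 m; q_2 = 0.26 × 0.64 × 8 = 1.331 m³/s
w_3 = (17.7 − 14.4)/2 = 1.65 m; q_3 = 0.37 × 0.75 × 1.65 = 0.4579 m³/s
w_4 = (20.1 − 16.0)/2 = 2.05 m; q_4 = 0.37 × 0.70 × 2.05 = 0.5310 m³/s
w_5 = (25.8 − 17.7)/2 = 4.05 m; q_5 = 0.34 × 0.67 × 4.05 = 0.9226 m³/s
Stations 1, 6 contribute zero (depth or velocity is 0).
Q = Σ qᵢ = 3.243 m³/s

3.24 m³/s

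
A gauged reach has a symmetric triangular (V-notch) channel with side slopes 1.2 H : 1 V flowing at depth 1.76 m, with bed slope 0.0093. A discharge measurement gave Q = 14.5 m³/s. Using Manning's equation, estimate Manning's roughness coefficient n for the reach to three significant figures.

A = z·y² = 1.2×1.76² = 3.717 m²
P = 2y√(1+z²) = 2×1.76×√(1+1.2²) = 5.498 m
R = A/P = 3.717/5.498 = 0.6760 m
n = (1/Q)·A·R^(2/3)·S^(1/2) = (1/14.5) × 3.717 × 0.7703 × 0.09644 = 0.01904

0.0190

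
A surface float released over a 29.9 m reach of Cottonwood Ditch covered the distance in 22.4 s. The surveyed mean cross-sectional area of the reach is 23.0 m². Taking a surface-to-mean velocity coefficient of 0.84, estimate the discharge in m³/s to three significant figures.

v_surface = L / t̄ = 29.9 / 22.4 = 1.335 m/s
v_mean = 0.84 × 1.335 = 1.121 m/s
Q = A × v_mean = 23.0 × 1.121 = 25.79 m³/s

25.8 m³/s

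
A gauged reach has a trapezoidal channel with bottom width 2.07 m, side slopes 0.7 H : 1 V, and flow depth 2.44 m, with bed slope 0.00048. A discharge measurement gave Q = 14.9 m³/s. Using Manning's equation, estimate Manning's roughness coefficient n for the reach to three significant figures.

A = (b + z·y)·y = (2.07 + 0.7×2.44)×2.44 = 9.218 m²
P = b + 2y√(1+z²) = 2.07 + 2×2.44×√(1+0.7²) = 8.027 m
R = A/P = 9.218/8.027 = 1.148 m
n = (1/Q)·A·R^(2/3)·S^(1/2) = (1/14.9) × 9.218 × 1.097 × 0.02191 = 0.01486

0.0149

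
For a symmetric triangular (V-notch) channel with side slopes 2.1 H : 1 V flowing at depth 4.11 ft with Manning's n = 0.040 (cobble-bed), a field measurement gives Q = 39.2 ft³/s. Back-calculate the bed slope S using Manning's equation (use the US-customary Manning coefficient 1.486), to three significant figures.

0.000388

A = z·y² = 2.1×4.11² = 35.47 ft²
P = 2y√(1+z²) = 2×4.11×√(1+2.1²) = 19.12 ft
R = A/P = 35.47/19.12 = 1.855 ft
S = (Q·n / (1.486·A·R^(2/3)))² = (39.2×0.040 / (1.486×35.47×1.510))² = 0.0003881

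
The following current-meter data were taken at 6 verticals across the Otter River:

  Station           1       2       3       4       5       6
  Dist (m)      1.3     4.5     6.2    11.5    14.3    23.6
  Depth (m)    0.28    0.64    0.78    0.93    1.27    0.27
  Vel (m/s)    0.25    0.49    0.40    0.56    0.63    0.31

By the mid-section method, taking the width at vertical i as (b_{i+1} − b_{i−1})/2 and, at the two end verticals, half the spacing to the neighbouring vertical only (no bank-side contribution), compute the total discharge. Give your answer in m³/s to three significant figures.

w_1 = (4.5 − 1.3)/2 = 1.6 m; q_1 = 0.25 × 0.28 × 1.6 = 0.1120 m³/s
w_2 = (6.2 − 1.3)/2 = 2.45 m; q_2 = 0.49 × 0.64 × 2.45 = 0.7683 m³/s
w_3 = (11.5 − 4.5)/2 = 3.5 m; q_3 = 0.40 × 0.78 × 3.5 = 1.092 m³/s
w_4 = (14.3 − 6.2)/2 = 4.05 m; q_4 = 0.56 × 0.93 × 4.05 = 2.109 m³/s
w_5 = (23.6 − 11.5)/2 = 6.05 m; q_5 = 0.63 × 1.27 × 6.05 = 4.841 m³/s
w_6 = (23.6 − 14.3)/2 = 4.65 m; q_6 = 0.31 × 0.27 × 4.65 = 0.3892 m³/s
Q = Σ qᵢ = 9.311 m³/s

9.31 m³/s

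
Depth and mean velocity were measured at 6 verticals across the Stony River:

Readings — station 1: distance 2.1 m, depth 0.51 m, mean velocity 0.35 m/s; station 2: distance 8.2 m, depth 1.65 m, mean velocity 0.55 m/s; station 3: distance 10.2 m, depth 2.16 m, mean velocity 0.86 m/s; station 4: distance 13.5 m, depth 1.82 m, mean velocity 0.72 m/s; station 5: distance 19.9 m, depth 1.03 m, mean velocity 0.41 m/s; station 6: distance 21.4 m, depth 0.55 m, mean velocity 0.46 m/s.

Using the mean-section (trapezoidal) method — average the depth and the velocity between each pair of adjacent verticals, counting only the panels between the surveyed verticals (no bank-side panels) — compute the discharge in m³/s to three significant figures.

Panel 1-2: Δb = 6.1 m, d̄ = (0.51+1.65)/2 = 1.08, v̄ = (0.35+0.55)/2 = 0.45 → q = 6.1×1.08×0.45 = 2.965 m³/s
Panel 2-3: Δb = 2 m, d̄ = (1.65+2.16)/2 = 1.905, v̄ = (0.55+0.86)/2 = 0.705 → q = 2×1.905×0.705 = 2.686 m³/s
Panel 3-4: Δb = 3.3 m, d̄ = (2.16+1.82)/2 = 1.99, v̄ = (0.86+0.72)/2 = 0.79 → q = 3.3×1.99×0.79 = 5.188 m³/s
Panel 4-5: Δb = 6.4 m, d̄ = (1.82+1.03)/2 = 1.425, v̄ = (0.72+0.41)/2 = 0.565 → q = 6.4×1.425×0.565 = 5.153 m³/s
Panel 5-6: Δb = 1.5 m, d̄ = (1.03+0.55)/2 = 0.79, v̄ = (0.41+0.46)/2 = 0.435 → q = 1.5×0.79×0.435 = 0.5155 m³/s
Q = Σ q = 16.51 m³/s

16.5 m³/s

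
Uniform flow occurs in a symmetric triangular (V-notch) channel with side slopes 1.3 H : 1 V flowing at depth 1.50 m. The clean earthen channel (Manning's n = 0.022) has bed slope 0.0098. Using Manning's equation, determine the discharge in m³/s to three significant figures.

9.31 m³/s

A = z·y² = 1.3×1.50² = 2.925 m²
P = 2y√(1+z²) = 2×1.50×√(1+1.3²) = 4.920 m
R = A/P = 2.925/4.920 = 0.5945 m
Q = (1/n)·A·R^(2/3)·S^(1/2) = (1/0.022) × 2.925 × 0.5945^(2/3) × 0.0098^(1/2) = 9.305 m³/s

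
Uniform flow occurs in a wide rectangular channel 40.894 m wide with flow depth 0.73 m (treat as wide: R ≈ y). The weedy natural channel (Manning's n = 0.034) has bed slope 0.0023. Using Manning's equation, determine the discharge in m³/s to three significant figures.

A = b·y = 40.894 × 0.73 = 29.85 m²
Wide channel: R ≈ y = 0.73 m
Q = (1/n)·A·R^(2/3)·S^(1/2) = (1/0.034) × 29.85 × 0.7300^(2/3) × 0.0023^(1/2) = 34.14 m³/s

34.1 m³/s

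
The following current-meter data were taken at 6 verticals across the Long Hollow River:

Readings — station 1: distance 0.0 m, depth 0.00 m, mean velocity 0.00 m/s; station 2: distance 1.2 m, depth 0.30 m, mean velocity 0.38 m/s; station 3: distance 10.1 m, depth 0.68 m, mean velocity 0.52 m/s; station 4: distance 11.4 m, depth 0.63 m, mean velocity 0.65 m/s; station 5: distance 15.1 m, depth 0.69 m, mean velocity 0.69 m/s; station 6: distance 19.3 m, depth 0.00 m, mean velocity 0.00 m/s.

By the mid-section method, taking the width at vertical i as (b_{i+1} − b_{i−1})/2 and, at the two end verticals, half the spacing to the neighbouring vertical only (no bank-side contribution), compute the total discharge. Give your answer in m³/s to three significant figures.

w_2 = (10.1 − 0.0)/2 = 5.05 m; q_2 = 0.38 × 0.30 × 5.05 = 0.5757 m³/s
w_3 = (11.4 − 1.2)/2 = 5.1 m; q_3 = 0.52 × 0.68 × 5.1 = 1.803 m³/s
w_4 = (15.1 − 10.1)/2 = 2.5 m; q_4 = 0.65 × 0.63 × 2.5 = 1.024 m³/s
w_5 = (19.3 − 11.4)/2 = 3.95 m; q_5 = 0.69 × 0.69 × 3.95 = 1.881 m³/s
Stations 1, 6 contribute zero (depth or velocity is 0).
Q = Σ qᵢ = 5.283 m³/s

5.28 m³/s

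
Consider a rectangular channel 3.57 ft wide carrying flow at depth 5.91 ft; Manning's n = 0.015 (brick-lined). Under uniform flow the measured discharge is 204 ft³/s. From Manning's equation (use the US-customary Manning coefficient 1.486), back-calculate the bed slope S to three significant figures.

0.00625

A = b·y = 3.57 × 5.91 = 21.10 ft²
P = b + 2y = 3.57 + 2×5.91 = 15.39 ft
R = A/P = 21.10/15.39 = 1.371 ft
S = (Q·n / (1.486·A·R^(2/3)))² = (204×0.015 / (1.486×21.10×1.234))² = 0.006255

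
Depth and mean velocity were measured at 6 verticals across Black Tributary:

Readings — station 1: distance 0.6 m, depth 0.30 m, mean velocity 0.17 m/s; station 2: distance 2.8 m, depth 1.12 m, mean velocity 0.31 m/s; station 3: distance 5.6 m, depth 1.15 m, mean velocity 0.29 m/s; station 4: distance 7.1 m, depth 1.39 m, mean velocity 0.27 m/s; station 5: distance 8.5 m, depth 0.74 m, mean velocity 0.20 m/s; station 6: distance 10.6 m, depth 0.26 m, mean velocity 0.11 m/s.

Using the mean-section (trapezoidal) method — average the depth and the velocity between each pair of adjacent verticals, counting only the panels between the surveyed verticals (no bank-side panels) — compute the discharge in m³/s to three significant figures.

Panel 1-2: Δb = 2.2 m, d̄ = (0.30+1.12)/2 = 0.71, v̄ = (0.17+0.31)/2 = 0.24 → q = 2.2×0.71×0.24 = 0.3749 m³/s
Panel 2-3: Δb = 2.8 m, d̄ = (1.12+1.15)/2 = 1.135, v̄ = (0.31+0.29)/2 = 0.3 → q = 2.8×1.135×0.3 = 0.9534 m³/s
Panel 3-4: Δb = 1.5 m, d̄ = (1.15+1.39)/2 = 1.27, v̄ = (0.29+0.27)/2 = 0.28 → q = 1.5×1.27×0.28 = 0.5334 m³/s
Panel 4-5: Δb = 1.4 m, d̄ = (1.39+0.74)/2 = 1.065, v̄ = (0.27+0.20)/2 = 0.235 → q = 1.4×1.065×0.235 = 0.3504 m³/s
Panel 5-6: Δb = 2.1 m, d̄ = (0.74+0.26)/2 = 0.5, v̄ = (0.20+0.11)/2 = 0.155 → q = 2.1×0.5×0.155 = 0.1628 m³/s
Q = Σ q = 2.375 m³/s

2.37 m³/s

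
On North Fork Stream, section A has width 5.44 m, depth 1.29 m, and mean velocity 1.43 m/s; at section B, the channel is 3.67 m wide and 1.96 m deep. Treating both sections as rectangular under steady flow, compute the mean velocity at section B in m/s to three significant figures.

1.40 m/s

Q = A₁V₁ = (5.44×1.29) × 1.43 = 10.04 m³/s
A₂ = 3.67 × 1.96 = 7.193 m²
V₂ = Q/A₂ = 10.04/7.193 = 1.395 m/s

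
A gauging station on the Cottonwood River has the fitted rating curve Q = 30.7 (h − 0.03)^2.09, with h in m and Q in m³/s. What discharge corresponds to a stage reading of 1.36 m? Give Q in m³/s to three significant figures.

55.7 m³/s

Q = 30.7 × (1.36 − 0.03)^2.09 = 30.7 × 1.33^2.09 = 55.72 m³/s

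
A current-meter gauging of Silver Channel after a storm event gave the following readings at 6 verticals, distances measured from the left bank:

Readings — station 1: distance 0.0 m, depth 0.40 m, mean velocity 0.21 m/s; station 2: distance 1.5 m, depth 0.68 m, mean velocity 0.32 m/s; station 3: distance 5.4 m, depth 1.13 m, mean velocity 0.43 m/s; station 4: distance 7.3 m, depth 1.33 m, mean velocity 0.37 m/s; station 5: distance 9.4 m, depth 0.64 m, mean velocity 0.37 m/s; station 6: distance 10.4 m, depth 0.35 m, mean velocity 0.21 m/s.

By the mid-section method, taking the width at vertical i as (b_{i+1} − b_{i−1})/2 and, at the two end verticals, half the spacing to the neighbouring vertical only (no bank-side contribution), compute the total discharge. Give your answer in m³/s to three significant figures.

3.45 m³/s

w_1 = (1.5 − 0.0)/2 = 0.75 m; q_1 = 0.21 × 0.40 × 0.75 = 0.06300 m³/s
w_2 = (5.4 − 0.0)/2 = 2.7 m; q_2 = 0.32 × 0.68 × 2.7 = 0.5875 m³/s
w_3 = (7.3 − 1.5)/2 = 2.9 m; q_3 = 0.43 × 1.13 × 2.9 = 1.409 m³/s
w_4 = (9.4 − 5.4)/2 = 2 m; q_4 = 0.37 × 1.33 × 2 = 0.9842 m³/s
w_5 = (10.4 − 7.3)/2 = 1.55 m; q_5 = 0.37 × 0.64 × 1.55 = 0.3670 m³/s
w_6 = (10.4 − 9.4)/2 = 0.5 m; q_6 = 0.21 × 0.35 × 0.5 = 0.03675 m³/s
Q = Σ qᵢ = 3.448 m³/s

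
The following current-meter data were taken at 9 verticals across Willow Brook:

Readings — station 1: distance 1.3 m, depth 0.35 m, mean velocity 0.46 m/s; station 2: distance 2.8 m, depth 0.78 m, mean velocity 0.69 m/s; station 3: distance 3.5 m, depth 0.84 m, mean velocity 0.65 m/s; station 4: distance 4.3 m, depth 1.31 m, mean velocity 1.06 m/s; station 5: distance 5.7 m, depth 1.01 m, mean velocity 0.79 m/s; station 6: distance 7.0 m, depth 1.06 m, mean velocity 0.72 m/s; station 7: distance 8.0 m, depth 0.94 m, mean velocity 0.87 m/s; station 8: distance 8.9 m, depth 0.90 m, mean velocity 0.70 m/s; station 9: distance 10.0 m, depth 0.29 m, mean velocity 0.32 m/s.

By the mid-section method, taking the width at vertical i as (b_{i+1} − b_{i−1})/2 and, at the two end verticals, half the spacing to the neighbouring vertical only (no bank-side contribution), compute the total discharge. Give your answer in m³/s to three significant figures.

w_1 = (2.8 − 1.3)/2 = 0.75 m; q_1 = 0.46 × 0.35 × 0.75 = 0.1208 m³/s
w_2 = (3.5 − 1.3)/2 = 1.1 m; q_2 = 0.69 × 0.78 × 1.1 = 0.5920 m³/s
w_3 = (4.3 − 2.8)/2 = 0.75 m; q_3 = 0.65 × 0.84 × 0.75 = 0.4095 m³/s
w_4 = (5.7 − 3.5)/2 = 1.1 m; q_4 = 1.06 × 1.31 × 1.1 = 1.527 m³/s
w_5 = (7.0 − 4.3)/2 = 1.35 m; q_5 = 0.79 × 1.01 × 1.35 = 1.077 m³/s
w_6 = (8.0 − 5.7)/2 = 1.15 m; q_6 = 0.72 × 1.06 × 1.15 = 0.8777 m³/s
w_7 = (8.9 − 7.0)/2 = 0.95 m; q_7 = 0.87 × 0.94 × 0.95 = 0.7769 m³/s
w_8 = (10.0 − 8.0)/2 = 1 m; q_8 = 0.70 × 0.90 × 1 = 0.6300 m³/s
w_9 = (10.0 − 8.9)/2 = 0.55 m; q_9 = 0.32 × 0.29 × 0.55 = 0.05104 m³/s
Q = Σ qᵢ = 6.063 m³/s

6.06 m³/s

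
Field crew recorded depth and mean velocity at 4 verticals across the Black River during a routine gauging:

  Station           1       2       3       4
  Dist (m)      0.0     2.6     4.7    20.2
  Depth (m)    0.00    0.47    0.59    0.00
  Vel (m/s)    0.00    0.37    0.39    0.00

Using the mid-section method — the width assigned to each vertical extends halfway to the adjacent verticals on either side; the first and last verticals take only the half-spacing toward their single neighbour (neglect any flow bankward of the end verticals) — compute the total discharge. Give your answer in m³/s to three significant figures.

2.43 m³/s

w_2 = (4.7 − 0.0)/2 = 2.35 m; q_2 = 0.37 × 0.47 × 2.35 = 0.4087 m³/s
w_3 = (20.2 − 2.6)/2 = 8.8 m; q_3 = 0.39 × 0.59 × 8.8 = 2.025 m³/s
Stations 1, 4 contribute zero (depth or velocity is 0).
Q = Σ qᵢ = 2.434 m³/s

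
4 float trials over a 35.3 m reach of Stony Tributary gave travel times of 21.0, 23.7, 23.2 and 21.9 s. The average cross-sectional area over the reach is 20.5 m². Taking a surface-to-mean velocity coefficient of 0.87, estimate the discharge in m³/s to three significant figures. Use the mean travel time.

t̄ = (21.0 + 23.7 + 23.2 + 21.9) / 4 = 22.45 s
v_surface = L / t̄ = 35.3 / 22.45 = 1.572 m/s
v_mean = 0.87 × 1.572 = 1.368 m/s
Q = A × v_mean = 20.5 × 1.368 = 28.04 m³/s

28.0 m³/s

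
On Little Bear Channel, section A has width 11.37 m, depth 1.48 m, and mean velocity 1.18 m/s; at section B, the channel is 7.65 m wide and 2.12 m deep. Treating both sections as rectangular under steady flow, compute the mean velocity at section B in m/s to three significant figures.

1.22 m/s

Q = A₁V₁ = (11.37×1.48) × 1.18 = 19.86 m³/s
A₂ = 7.65 × 2.12 = 16.22 m²
V₂ = Q/A₂ = 19.86/16.22 = 1.224 m/s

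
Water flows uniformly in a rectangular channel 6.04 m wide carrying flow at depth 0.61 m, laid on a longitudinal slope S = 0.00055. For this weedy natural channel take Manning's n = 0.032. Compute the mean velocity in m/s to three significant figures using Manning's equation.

0.466 m/s

A = b·y = 6.04 × 0.61 = 3.684 m²
P = b + 2y = 6.04 + 2×0.61 = 7.260 m
R = A/P = 3.684/7.260 = 0.5075 m
Q = (1/n)·A·R^(2/3)·S^(1/2) = (1/0.032) × 3.684 × 0.5075^(2/3) × 0.00055^(1/2) = 1.718 m³/s
V = Q/A = 1.718/3.684 = 0.4663 m/s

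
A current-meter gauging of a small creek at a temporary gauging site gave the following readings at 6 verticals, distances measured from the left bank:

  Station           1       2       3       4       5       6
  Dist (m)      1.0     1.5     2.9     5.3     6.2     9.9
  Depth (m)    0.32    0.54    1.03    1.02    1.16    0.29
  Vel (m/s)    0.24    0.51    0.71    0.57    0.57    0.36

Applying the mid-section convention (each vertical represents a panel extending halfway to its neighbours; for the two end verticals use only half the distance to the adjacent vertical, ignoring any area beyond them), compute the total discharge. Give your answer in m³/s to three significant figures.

w_1 = (1.5 − 1.0)/2 = 0.25 m; q_1 = 0.24 × 0.32 × 0.25 = 0.01920 m³/s
w_2 = (2.9 − 1.0)/2 = 0.95 m; q_2 = 0.51 × 0.54 × 0.95 = 0.2616 m³/s
w_3 = (5.3 − 1.5)/2 = 1.9 m; q_3 = 0.71 × 1.03 × 1.9 = 1.389 m³/s
w_4 = (6.2 − 2.9)/2 = 1.65 m; q_4 = 0.57 × 1.02 × 1.65 = 0.9593 m³/s
w_5 = (9.9 − 5.3)/2 = 2.3 m; q_5 = 0.57 × 1.16 × 2.3 = 1.521 m³/s
w_6 = (9.9 − 6.2)/2 = 1.85 m; q_6 = 0.36 × 0.29 × 1.85 = 0.1931 m³/s
Q = Σ qᵢ = 4.344 m³/s

4.34 m³/s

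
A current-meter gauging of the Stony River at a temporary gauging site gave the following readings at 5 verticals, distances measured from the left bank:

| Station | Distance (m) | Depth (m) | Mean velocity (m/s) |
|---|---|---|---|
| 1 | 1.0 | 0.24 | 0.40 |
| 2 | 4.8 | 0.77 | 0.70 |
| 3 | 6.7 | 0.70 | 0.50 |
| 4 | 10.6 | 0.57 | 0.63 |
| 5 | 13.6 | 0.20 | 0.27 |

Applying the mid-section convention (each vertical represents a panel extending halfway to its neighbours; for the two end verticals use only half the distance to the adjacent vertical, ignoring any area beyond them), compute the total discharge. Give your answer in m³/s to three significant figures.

4.05 m³/s

w_1 = (4.8 − 1.0)/2 = 1.9 m; q_1 = 0.40 × 0.24 × 1.9 = 0.1824 m³/s
w_2 = (6.7 − 1.0)/2 = 2.85 m; q_2 = 0.70 × 0.77 × 2.85 = 1.536 m³/s
w_3 = (10.6 − 4.8)/2 = 2.9 m; q_3 = 0.50 × 0.70 × 2.9 = 1.015 m³/s
w_4 = (13.6 − 6.7)/2 = 3.45 m; q_4 = 0.63 × 0.57 × 3.45 = 1.239 m³/s
w_5 = (13.6 − 10.6)/2 = 1.5 m; q_5 = 0.27 × 0.20 × 1.5 = 0.08100 m³/s
Q = Σ qᵢ = 4.053 m³/s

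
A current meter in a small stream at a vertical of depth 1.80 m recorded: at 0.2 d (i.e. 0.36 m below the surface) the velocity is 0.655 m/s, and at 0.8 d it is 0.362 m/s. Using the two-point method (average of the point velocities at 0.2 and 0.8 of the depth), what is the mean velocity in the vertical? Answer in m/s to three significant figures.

0.509 m/s

v̄ = (0.655 + 0.362) / 2 = 0.5085 m/s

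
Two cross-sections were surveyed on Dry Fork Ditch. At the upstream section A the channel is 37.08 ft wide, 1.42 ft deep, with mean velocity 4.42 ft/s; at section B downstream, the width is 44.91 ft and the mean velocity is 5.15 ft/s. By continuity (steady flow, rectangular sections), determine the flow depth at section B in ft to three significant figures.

Q = A₁V₁ = (37.08×1.42) × 4.42 = 232.7 ft³/s
d₂ = Q/(b₂ V₂) = 232.7/(44.91×5.15) = 1.006 ft

1.01 ft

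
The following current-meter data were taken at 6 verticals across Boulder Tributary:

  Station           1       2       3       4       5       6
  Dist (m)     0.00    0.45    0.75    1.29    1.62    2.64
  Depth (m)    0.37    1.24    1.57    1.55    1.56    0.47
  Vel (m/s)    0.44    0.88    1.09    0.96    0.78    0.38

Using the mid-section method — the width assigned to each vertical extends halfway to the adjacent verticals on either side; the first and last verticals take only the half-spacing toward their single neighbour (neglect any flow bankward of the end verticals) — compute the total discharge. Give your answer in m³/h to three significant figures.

9810 m³/h

w_1 = (0.45 − 0.00)/2 = 0.225 m; q_1 = 0.44 × 0.37 × 0.225 = 0.03663 m³/s
w_2 = (0.75 − 0.00)/2 = 0.375 m; q_2 = 0.88 × 1.24 × 0.375 = 0.4092 m³/s
w_3 = (1.29 − 0.45)/2 = 0.42 m; q_3 = 1.09 × 1.57 × 0.42 = 0.7187 m³/s
w_4 = (1.62 − 0.75)/2 = 0.435 m; q_4 = 0.96 × 1.55 × 0.435 = 0.6473 m³/s
w_5 = (2.64 − 1.29)/2 = 0.675 m; q_5 = 0.78 × 1.56 × 0.675 = 0.8213 m³/s
w_6 = (2.64 − 1.62)/2 = 0.51 m; q_6 = 0.38 × 0.47 × 0.51 = 0.09109 m³/s
Q = Σ qᵢ = 2.724 m³/s
= 2.724 × 3600 = 9807 m³/h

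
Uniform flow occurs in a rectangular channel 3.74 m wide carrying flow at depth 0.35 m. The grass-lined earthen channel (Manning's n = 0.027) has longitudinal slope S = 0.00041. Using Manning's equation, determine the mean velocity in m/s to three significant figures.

0.332 m/s

A = b·y = 3.74 × 0.35 = 1.309 m²
P = b + 2y = 3.74 + 2×0.35 = 4.440 m
R = A/P = 1.309/4.440 = 0.2948 m
Q = (1/n)·A·R^(2/3)·S^(1/2) = (1/0.027) × 1.309 × 0.2948^(2/3) × 0.00041^(1/2) = 0.4348 m³/s
V = Q/A = 0.4348/1.309 = 0.3322 m/s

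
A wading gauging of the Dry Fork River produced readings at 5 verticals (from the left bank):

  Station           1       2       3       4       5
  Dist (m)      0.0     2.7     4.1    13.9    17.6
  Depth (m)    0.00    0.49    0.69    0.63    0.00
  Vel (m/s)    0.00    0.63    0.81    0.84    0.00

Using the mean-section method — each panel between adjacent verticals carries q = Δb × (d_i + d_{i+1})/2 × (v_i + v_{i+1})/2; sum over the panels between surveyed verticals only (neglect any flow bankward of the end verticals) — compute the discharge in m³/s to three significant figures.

6.63 m³/s

Panel 1-2: Δb = 2.7 m, d̄ = (0.00+0.49)/2 = 0.245, v̄ = (0.00+0.63)/2 = 0.315 → q = 2.7×0.245×0.315 = 0.2084 m³/s
Panel 2-3: Δb = 1.4 m, d̄ = (0.49+0.69)/2 = 0.59, v̄ = (0.63+0.81)/2 = 0.72 → q = 1.4×0.59×0.72 = 0.5947 m³/s
Panel 3-4: Δb = 9.8 m, d̄ = (0.69+0.63)/2 = 0.66, v̄ = (0.81+0.84)/2 = 0.825 → q = 9.8×0.66×0.825 = 5.336 m³/s
Panel 4-5: Δb = 3.7 m, d̄ = (0.63+0.00)/2 = 0.315, v̄ = (0.84+0.00)/2 = 0.42 → q = 3.7×0.315×0.42 = 0.4895 m³/s
Q = Σ q = 6.629 m³/s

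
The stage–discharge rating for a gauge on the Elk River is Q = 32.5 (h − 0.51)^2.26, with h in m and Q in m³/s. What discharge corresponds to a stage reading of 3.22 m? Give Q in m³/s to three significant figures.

Q = 32.5 × (3.22 − 0.51)^2.26 = 32.5 × 2.71^2.26 = 309.3 m³/s

309 m³/s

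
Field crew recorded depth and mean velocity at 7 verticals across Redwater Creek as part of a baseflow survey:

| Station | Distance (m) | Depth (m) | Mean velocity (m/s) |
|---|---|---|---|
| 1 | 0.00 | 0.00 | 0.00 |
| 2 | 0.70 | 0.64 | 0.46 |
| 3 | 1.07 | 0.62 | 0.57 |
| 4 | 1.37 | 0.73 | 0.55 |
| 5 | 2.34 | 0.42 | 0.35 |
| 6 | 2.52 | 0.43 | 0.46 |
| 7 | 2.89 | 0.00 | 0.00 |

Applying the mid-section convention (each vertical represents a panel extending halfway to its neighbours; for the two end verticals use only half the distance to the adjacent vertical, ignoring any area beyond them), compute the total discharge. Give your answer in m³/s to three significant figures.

0.670 m³/s

w_2 = (1.07 − 0.00)/2 = 0.535 m; q_2 = 0.46 × 0.64 × 0.535 = 0.1575 m³/s
w_3 = (1.37 − 0.70)/2 = 0.335 m; q_3 = 0.57 × 0.62 × 0.335 = 0.1184 m³/s
w_4 = (2.34 − 1.07)/2 = 0.635 m; q_4 = 0.55 × 0.73 × 0.635 = 0.2550 m³/s
w_5 = (2.52 − 1.37)/2 = 0.575 m; q_5 = 0.35 × 0.42 × 0.575 = 0.08453 m³/s
w_6 = (2.89 − 2.34)/2 = 0.275 m; q_6 = 0.46 × 0.43 × 0.275 = 0.05440 m³/s
Stations 1, 7 contribute zero (depth or velocity is 0).
Q = Σ qᵢ = 0.6698 m³/s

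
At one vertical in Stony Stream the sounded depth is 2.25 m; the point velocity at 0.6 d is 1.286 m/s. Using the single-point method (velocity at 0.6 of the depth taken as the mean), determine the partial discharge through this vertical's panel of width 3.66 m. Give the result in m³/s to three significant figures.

v̄ = v₀.₆ = 1.286 m/s
q = v̄ × d × w = 1.286 × 2.25 × 3.66 = 10.59 m³/s

10.6 m³/s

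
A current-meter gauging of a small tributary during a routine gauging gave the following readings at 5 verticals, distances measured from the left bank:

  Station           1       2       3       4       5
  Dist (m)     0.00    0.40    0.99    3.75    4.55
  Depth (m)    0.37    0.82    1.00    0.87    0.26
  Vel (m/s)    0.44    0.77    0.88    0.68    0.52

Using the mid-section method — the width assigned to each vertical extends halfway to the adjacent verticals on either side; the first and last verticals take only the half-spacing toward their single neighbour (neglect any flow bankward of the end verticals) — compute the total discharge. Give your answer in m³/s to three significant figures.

2.93 m³/s

w_1 = (0.40 − 0.00)/2 = 0.2 m; q_1 = 0.44 × 0.37 × 0.2 = 0.03256 m³/s
w_2 = (0.99 − 0.00)/2 = 0.495 m; q_2 = 0.77 × 0.82 × 0.495 = 0.3125 m³/s
w_3 = (3.75 − 0.40)/2 = 1.675 m; q_3 = 0.88 × 1.00 × 1.675 = 1.474 m³/s
w_4 = (4.55 − 0.99)/2 = 1.78 m; q_4 = 0.68 × 0.87 × 1.78 = 1.053 m³/s
w_5 = (4.55 − 3.75)/2 = 0.4 m; q_5 = 0.52 × 0.26 × 0.4 = 0.05408 m³/s
Q = Σ qᵢ = 2.926 m³/s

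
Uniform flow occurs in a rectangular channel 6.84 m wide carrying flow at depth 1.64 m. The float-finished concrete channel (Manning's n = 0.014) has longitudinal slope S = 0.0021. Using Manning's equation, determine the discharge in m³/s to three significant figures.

A = b·y = 6.84 × 1.64 = 11.22 m²
P = b + 2y = 6.84 + 2×1.64 = 10.12 m
R = A/P = 11.22/10.12 = 1.108 m
Q = (1/n)·A·R^(2/3)·S^(1/2) = (1/0.014) × 11.22 × 1.108^(2/3) × 0.0021^(1/2) = 39.33 m³/s

39.3 m³/s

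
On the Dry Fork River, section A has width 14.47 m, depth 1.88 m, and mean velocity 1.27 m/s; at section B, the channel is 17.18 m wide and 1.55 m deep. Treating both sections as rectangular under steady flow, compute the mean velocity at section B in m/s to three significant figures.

1.30 m/s

Q = A₁V₁ = (14.47×1.88) × 1.27 = 34.55 m³/s
A₂ = 17.18 × 1.55 = 26.63 m²
V₂ = Q/A₂ = 34.55/26.63 = 1.297 m/s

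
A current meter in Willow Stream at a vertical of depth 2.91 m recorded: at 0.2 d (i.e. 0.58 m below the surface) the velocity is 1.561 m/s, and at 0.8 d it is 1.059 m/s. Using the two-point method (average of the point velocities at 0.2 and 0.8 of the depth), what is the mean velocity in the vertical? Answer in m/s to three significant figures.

1.31 m/s

v̄ = (1.561 + 1.059) / 2 = 1.310 m/s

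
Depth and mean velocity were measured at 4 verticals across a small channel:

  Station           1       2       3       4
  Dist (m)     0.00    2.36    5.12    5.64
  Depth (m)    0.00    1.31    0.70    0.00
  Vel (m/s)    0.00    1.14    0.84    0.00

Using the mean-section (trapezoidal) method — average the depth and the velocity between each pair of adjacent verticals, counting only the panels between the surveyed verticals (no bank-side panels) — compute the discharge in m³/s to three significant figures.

Panel 1-2: Δb = 2.36 m, d̄ = (0.00+1.31)/2 = 0.655, v̄ = (0.00+1.14)/2 = 0.57 → q = 2.36×0.655×0.57 = 0.8811 m³/s
Panel 2-3: Δb = 2.76 m, d̄ = (1.31+0.70)/2 = 1.005, v̄ = (1.14+0.84)/2 = 0.99 → q = 2.76×1.005×0.99 = 2.746 m³/s
Panel 3-4: Δb = 0.52 m, d̄ = (0.70+0.00)/2 = 0.35, v̄ = (0.84+0.00)/2 = 0.42 → q = 0.52×0.35×0.42 = 0.07644 m³/s
Q = Σ q = 3.704 m³/s

3.70 m³/s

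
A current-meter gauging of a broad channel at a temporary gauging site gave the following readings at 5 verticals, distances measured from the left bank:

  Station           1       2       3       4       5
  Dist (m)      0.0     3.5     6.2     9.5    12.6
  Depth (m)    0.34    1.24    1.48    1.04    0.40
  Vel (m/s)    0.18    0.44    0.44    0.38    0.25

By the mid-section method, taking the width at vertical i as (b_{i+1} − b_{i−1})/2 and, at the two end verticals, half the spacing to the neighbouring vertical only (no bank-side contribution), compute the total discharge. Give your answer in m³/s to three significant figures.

w_1 = (3.5 − 0.0)/2 = 1.75 m; q_1 = 0.18 × 0.34 × 1.75 = 0.1071 m³/s
w_2 = (6.2 − 0.0)/2 = 3.1 m; q_2 = 0.44 × 1.24 × 3.1 = 1.691 m³/s
w_3 = (9.5 − 3.5)/2 = 3 m; q_3 = 0.44 × 1.48 × 3 = 1.954 m³/s
w_4 = (12.6 − 6.2)/2 = 3.2 m; q_4 = 0.38 × 1.04 × 3.2 = 1.265 m³/s
w_5 = (12.6 − 9.5)/2 = 1.55 m; q_5 = 0.25 × 0.40 × 1.55 = 0.1550 m³/s
Q = Σ qᵢ = 5.172 m³/s

5.17 m³/s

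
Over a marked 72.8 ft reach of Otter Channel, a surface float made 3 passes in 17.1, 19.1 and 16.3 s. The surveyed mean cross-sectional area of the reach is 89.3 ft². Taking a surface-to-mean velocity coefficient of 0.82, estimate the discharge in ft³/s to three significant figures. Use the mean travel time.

305 ft³/s

t̄ = (17.1 + 19.1 + 16.3) / 3 = 17.5 s
v_surface = L / t̄ = 72.8 / 17.5 = 4.160 ft/s
v_mean = 0.82 × 4.160 = 3.411 ft/s
Q = A × v_mean = 89.3 × 3.411 = 304.6 ft³/s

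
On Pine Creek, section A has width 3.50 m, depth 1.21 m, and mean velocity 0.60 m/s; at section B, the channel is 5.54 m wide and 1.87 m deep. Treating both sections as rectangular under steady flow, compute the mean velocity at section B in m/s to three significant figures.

0.245 m/s

Q = A₁V₁ = (3.50×1.21) × 0.60 = 2.541 m³/s
A₂ = 5.54 × 1.87 = 10.36 m²
V₂ = Q/A₂ = 2.541/10.36 = 0.2453 m/s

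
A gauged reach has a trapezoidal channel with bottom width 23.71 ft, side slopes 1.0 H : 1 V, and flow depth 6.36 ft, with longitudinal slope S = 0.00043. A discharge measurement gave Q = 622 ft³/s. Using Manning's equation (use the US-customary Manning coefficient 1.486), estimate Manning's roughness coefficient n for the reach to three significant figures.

0.0262

A = (b + z·y)·y = (23.71 + 1.0×6.36)×6.36 = 191.2 ft²
P = b + 2y√(1+z²) = 23.71 + 2×6.36×√(1+1.0²) = 41.70 ft
R = A/P = 191.2/41.70 = 4.586 ft
n = (1.486/Q)·A·R^(2/3)·S^(1/2) = (1.486/622) × 191.2 × 2.760 × 0.02074 = 0.02615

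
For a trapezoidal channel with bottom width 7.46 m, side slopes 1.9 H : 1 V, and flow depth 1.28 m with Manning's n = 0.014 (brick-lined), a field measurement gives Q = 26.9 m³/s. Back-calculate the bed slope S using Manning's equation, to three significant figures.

0.000912

A = (b + z·y)·y = (7.46 + 1.9×1.28)×1.28 = 12.66 m²
P = b + 2y√(1+z²) = 7.46 + 2×1.28×√(1+1.9²) = 12.96 m
R = A/P = 12.66/12.96 = 0.9772 m
S = (Q·n / (1·A·R^(2/3)))² = (26.9×0.014 / (1×12.66×0.9848))² = 0.0009122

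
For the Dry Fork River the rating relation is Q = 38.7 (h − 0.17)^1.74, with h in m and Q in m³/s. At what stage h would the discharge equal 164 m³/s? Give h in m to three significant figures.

h − h₀ = (Q/C)^(1/b) = (164/38.7)^(1/1.74) = 2.293 m
h = 0.17 + 2.293 = 2.463 m

2.46 m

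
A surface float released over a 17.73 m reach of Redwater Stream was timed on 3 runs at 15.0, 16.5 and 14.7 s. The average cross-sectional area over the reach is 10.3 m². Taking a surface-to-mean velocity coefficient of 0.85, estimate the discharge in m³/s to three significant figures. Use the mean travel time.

t̄ = (15.0 + 16.5 + 14.7) / 3 = 15.4 s
v_surface = L / t̄ = 17.73 / 15.4 = 1.151 m/s
v_mean = 0.85 × 1.151 = 0.9786 m/s
Q = A × v_mean = 10.3 × 0.9786 = 10.08 m³/s

10.1 m³/s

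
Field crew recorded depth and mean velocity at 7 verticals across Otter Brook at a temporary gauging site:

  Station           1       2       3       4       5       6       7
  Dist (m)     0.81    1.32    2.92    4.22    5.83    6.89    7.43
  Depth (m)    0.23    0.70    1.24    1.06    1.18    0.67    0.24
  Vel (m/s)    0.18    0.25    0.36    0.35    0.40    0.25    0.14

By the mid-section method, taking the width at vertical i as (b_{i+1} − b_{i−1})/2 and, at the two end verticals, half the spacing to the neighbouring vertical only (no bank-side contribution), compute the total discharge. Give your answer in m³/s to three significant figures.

w_1 = (1.32 − 0.81)/2 = 0.255 m; q_1 = 0.18 × 0.23 × 0.255 = 0.01056 m³/s
w_2 = (2.92 − 0.81)/2 = 1.055 m; q_2 = 0.25 × 0.70 × 1.055 = 0.1846 m³/s
w_3 = (4.22 − 1.32)/2 = 1.45 m; q_3 = 0.36 × 1.24 × 1.45 = 0.6473 m³/s
w_4 = (5.83 − 2.92)/2 = 1.455 m; q_4 = 0.35 × 1.06 × 1.455 = 0.5398 m³/s
w_5 = (6.89 − 4.22)/2 = 1.335 m; q_5 = 0.40 × 1.18 × 1.335 = 0.6301 m³/s
w_6 = (7.43 − 5.83)/2 = 0.8 m; q_6 = 0.25 × 0.67 × 0.8 = 0.1340 m³/s
w_7 = (7.43 − 6.89)/2 = 0.27 m; q_7 = 0.14 × 0.24 × 0.27 = 0.009072 m³/s
Q = Σ qᵢ = 2.155 m³/s

2.16 m³/s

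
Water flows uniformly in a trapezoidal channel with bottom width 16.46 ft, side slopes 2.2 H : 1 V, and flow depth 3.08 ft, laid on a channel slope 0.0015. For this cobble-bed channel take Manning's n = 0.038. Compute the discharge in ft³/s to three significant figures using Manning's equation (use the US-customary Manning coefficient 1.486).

A = (b + z·y)·y = (16.46 + 2.2×3.08)×3.08 = 71.57 ft²
P = b + 2y√(1+z²) = 16.46 + 2×3.08×√(1+2.2²) = 31.35 ft
R = A/P = 71.57/31.35 = 2.283 ft
Q = (1.486/n)·A·R^(2/3)·S^(1/2) = (1.486/0.038) × 71.57 × 2.283^(2/3) × 0.0015^(1/2) = 187.9 ft³/s

188 ft³/s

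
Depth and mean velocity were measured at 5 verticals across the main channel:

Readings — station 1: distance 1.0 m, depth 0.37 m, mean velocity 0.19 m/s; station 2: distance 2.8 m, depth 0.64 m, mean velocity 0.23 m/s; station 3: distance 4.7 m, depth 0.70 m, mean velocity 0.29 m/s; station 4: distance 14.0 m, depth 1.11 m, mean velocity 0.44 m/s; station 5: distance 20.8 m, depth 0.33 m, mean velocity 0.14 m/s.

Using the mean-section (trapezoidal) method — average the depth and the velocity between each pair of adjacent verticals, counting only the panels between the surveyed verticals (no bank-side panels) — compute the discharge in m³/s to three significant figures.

5.01 m³/s

Panel 1-2: Δb = 1.8 m, d̄ = (0.37+0.64)/2 = 0.505, v̄ = (0.19+0.23)/2 = 0.21 → q = 1.8×0.505×0.21 = 0.1909 m³/s
Panel 2-3: Δb = 1.9 m, d̄ = (0.64+0.70)/2 = 0.67, v̄ = (0.23+0.29)/2 = 0.26 → q = 1.9×0.67×0.26 = 0.3310 m³/s
Panel 3-4: Δb = 9.3 m, d̄ = (0.70+1.11)/2 = 0.905, v̄ = (0.29+0.44)/2 = 0.365 → q = 9.3×0.905×0.365 = 3.072 m³/s
Panel 4-5: Δb = 6.8 m, d̄ = (1.11+0.33)/2 = 0.72, v̄ = (0.44+0.14)/2 = 0.29 → q = 6.8×0.72×0.29 = 1.420 m³/s
Q = Σ q = 5.014 m³/s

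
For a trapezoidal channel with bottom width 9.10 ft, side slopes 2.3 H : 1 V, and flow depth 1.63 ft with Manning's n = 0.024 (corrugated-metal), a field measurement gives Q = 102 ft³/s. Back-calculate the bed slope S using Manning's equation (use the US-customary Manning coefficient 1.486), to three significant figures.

A = (b + z·y)·y = (9.10 + 2.3×1.63)×1.63 = 20.94 ft²
P = b + 2y√(1+z²) = 9.10 + 2×1.63×√(1+2.3²) = 17.28 ft
R = A/P = 20.94/17.28 = 1.212 ft
S = (Q·n / (1.486·A·R^(2/3)))² = (102×0.024 / (1.486×20.94×1.137))² = 0.004786

0.00479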